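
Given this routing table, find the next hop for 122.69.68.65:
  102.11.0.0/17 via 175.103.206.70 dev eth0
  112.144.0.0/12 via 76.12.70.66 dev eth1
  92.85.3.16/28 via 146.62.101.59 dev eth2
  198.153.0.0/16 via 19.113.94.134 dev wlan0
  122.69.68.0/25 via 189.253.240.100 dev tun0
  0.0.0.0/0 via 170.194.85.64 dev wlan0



Longest prefix match for 122.69.68.65:
  /17 102.11.0.0: no
  /12 112.144.0.0: no
  /28 92.85.3.16: no
  /16 198.153.0.0: no
  /25 122.69.68.0: MATCH
  /0 0.0.0.0: MATCH
Selected: next-hop 189.253.240.100 via tun0 (matched /25)


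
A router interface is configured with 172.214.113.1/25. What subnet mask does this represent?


/25 means 25 network bits, 7 host bits
Binary: 11111111111111111111111110000000
Mask: 255.255.255.128


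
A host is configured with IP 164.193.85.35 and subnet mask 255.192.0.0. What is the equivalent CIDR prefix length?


Binary: 11111111.11000000.00000000.00000000
Count leading 1s
Prefix: /10


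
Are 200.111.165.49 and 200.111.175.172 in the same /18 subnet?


Mask: 255.255.192.0
200.111.165.49 AND mask = 200.111.128.0
200.111.175.172 AND mask = 200.111.128.0
Yes, same subnet (200.111.128.0)


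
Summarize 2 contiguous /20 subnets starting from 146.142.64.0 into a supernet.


Original prefix: /20
Number of subnets: 2 = 2^1
New prefix = 20 - 1 = 19
Supernet: 146.142.64.0/19


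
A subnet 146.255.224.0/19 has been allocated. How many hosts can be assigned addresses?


Host bits = 32 - 19 = 13
Total addresses = 2^13 = 8192
Usable = total - 2 (network and broadcast)
Usable hosts: 8190


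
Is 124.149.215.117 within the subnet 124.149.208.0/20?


Subnet network: 124.149.208.0
Test IP AND mask: 124.149.208.0
Yes, 124.149.215.117 is in 124.149.208.0/20


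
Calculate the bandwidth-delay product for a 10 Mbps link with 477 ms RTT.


BDP = bandwidth * RTT
= 10 Mbps * 477 ms
= 10 * 1e6 * 477 / 1000 bits
= 4770000 bits
= 596250 bytes
= 582.2754 KB
BDP = 4770000 bits (596250 bytes)


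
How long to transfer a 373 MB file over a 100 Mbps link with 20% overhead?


Effective throughput = 100 * (1 - 20/100) = 80 Mbps
File size in Mb = 373 * 8 = 2984 Mb
Time = 2984 / 80
Time = 37.3 seconds


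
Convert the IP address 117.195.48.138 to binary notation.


117 = 01110101
195 = 11000011
48 = 00110000
138 = 10001010
Binary: 01110101.11000011.00110000.10001010


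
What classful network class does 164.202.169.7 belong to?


First octet: 164
Binary: 10100100
10xxxxxx -> Class B (128-191)
Class B, default mask 255.255.0.0 (/16)


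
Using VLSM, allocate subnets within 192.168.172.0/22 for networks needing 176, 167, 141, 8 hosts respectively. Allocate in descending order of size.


176 hosts -> /24 (254 usable): 192.168.172.0/24
167 hosts -> /24 (254 usable): 192.168.173.0/24
141 hosts -> /24 (254 usable): 192.168.174.0/24
8 hosts -> /28 (14 usable): 192.168.175.0/28
Allocation: 192.168.172.0/24 (176 hosts, 254 usable); 192.168.173.0/24 (167 hosts, 254 usable); 192.168.174.0/24 (141 hosts, 254 usable); 192.168.175.0/28 (8 hosts, 14 usable)


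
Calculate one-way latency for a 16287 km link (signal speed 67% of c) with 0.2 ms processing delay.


Speed = 0.67 * 3e5 km/s = 201000 km/s
Propagation delay = 16287 / 201000 = 0.081 s = 81.0299 ms
Processing delay = 0.2 ms
Total one-way latency = 81.2299 ms


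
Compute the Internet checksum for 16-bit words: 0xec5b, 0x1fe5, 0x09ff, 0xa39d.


Sum all words (with carry folding):
+ 0xec5b = 0xec5b
+ 0x1fe5 = 0x0c41
+ 0x09ff = 0x1640
+ 0xa39d = 0xb9dd
One's complement: ~0xb9dd
Checksum = 0x4622


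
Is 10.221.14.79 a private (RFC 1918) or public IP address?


RFC 1918 private ranges:
  10.0.0.0/8 (10.0.0.0 - 10.255.255.255)
  172.16.0.0/12 (172.16.0.0 - 172.31.255.255)
  192.168.0.0/16 (192.168.0.0 - 192.168.255.255)
Private (in 10.0.0.0/8)


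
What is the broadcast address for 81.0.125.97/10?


Network: 81.0.0.0/10
Host bits = 22
Set all host bits to 1:
Broadcast: 81.63.255.255


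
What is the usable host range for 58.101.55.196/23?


Network: 58.101.54.0
Broadcast: 58.101.55.255
First usable = network + 1
Last usable = broadcast - 1
Range: 58.101.54.1 to 58.101.55.254


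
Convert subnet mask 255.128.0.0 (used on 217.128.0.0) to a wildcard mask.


Subnet mask: 255.128.0.0
Wildcard = 255.255.255.255 - subnet mask
255 - 255 = 0
255 - 128 = 127
255 - 0 = 255
255 - 0 = 255
Wildcard: 0.127.255.255


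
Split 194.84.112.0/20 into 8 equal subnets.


New prefix = 20 + 3 = 23
Each subnet has 512 addresses
  194.84.112.0/23
  194.84.114.0/23
  194.84.116.0/23
  194.84.118.0/23
  194.84.120.0/23
  194.84.122.0/23
  194.84.124.0/23
  194.84.126.0/23
Subnets: 194.84.112.0/23, 194.84.114.0/23, 194.84.116.0/23, 194.84.118.0/23, 194.84.120.0/23, 194.84.122.0/23, 194.84.124.0/23, 194.84.126.0/23


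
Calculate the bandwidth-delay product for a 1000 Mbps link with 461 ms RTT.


BDP = bandwidth * RTT
= 1000 Mbps * 461 ms
= 1000 * 1e6 * 461 / 1000 bits
= 461000000 bits
= 57625000 bytes
= 56274.4141 KB
BDP = 461000000 bits (57625000 bytes)


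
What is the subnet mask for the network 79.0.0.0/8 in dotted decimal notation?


/8 means 8 network bits, 24 host bits
Binary: 11111111000000000000000000000000
Mask: 255.0.0.0


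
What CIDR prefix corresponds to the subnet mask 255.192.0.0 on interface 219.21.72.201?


Binary: 11111111.11000000.00000000.00000000
Count leading 1s
Prefix: /10


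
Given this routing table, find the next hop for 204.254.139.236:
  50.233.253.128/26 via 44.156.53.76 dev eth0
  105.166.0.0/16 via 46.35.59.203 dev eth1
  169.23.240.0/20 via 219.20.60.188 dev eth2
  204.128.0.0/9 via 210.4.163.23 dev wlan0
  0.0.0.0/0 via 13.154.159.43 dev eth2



Longest prefix match for 204.254.139.236:
  /26 50.233.253.128: no
  /16 105.166.0.0: no
  /20 169.23.240.0: no
  /9 204.128.0.0: MATCH
  /0 0.0.0.0: MATCH
Selected: next-hop 210.4.163.23 via wlan0 (matched /9)


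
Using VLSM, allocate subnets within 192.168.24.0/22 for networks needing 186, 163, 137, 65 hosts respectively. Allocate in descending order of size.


186 hosts -> /24 (254 usable): 192.168.24.0/24
163 hosts -> /24 (254 usable): 192.168.25.0/24
137 hosts -> /24 (254 usable): 192.168.26.0/24
65 hosts -> /25 (126 usable): 192.168.27.0/25
Allocation: 192.168.24.0/24 (186 hosts, 254 usable); 192.168.25.0/24 (163 hosts, 254 usable); 192.168.26.0/24 (137 hosts, 254 usable); 192.168.27.0/25 (65 hosts, 126 usable)


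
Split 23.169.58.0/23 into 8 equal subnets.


New prefix = 23 + 3 = 26
Each subnet has 64 addresses
  23.169.58.0/26
  23.169.58.64/26
  23.169.58.128/26
  23.169.58.192/26
  23.169.59.0/26
  23.169.59.64/26
  23.169.59.128/26
  23.169.59.192/26
Subnets: 23.169.58.0/26, 23.169.58.64/26, 23.169.58.128/26, 23.169.58.192/26, 23.169.59.0/26, 23.169.59.64/26, 23.169.59.128/26, 23.169.59.192/26


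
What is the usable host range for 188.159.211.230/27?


Network: 188.159.211.224
Broadcast: 188.159.211.255
First usable = network + 1
Last usable = broadcast - 1
Range: 188.159.211.225 to 188.159.211.254


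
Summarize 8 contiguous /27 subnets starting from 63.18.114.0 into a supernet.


Original prefix: /27
Number of subnets: 8 = 2^3
New prefix = 27 - 3 = 24
Supernet: 63.18.114.0/24


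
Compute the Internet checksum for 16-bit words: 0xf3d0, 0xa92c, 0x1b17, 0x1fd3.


Sum all words (with carry folding):
+ 0xf3d0 = 0xf3d0
+ 0xa92c = 0x9cfd
+ 0x1b17 = 0xb814
+ 0x1fd3 = 0xd7e7
One's complement: ~0xd7e7
Checksum = 0x2818


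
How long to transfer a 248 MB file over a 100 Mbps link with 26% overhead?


Effective throughput = 100 * (1 - 26/100) = 74 Mbps
File size in Mb = 248 * 8 = 1984 Mb
Time = 1984 / 74
Time = 26.8108 seconds


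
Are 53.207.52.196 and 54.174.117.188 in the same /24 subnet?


Mask: 255.255.255.0
53.207.52.196 AND mask = 53.207.52.0
54.174.117.188 AND mask = 54.174.117.0
No, different subnets (53.207.52.0 vs 54.174.117.0)


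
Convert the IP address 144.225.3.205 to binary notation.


144 = 10010000
225 = 11100001
3 = 00000011
205 = 11001101
Binary: 10010000.11100001.00000011.11001101


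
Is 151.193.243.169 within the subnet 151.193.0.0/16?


Subnet network: 151.193.0.0
Test IP AND mask: 151.193.0.0
Yes, 151.193.243.169 is in 151.193.0.0/16


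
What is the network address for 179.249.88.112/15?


IP:   10110011.11111001.01011000.01110000
Mask: 11111111.11111110.00000000.00000000
AND operation:
Net:  10110011.11111000.00000000.00000000
Network: 179.248.0.0/15


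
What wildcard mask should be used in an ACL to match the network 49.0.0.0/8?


Subnet mask: 255.0.0.0
Wildcard = 255.255.255.255 - subnet mask
255 - 255 = 0
255 - 0 = 255
255 - 0 = 255
255 - 0 = 255
Wildcard: 0.255.255.255


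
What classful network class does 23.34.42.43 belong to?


First octet: 23
Binary: 00010111
0xxxxxxx -> Class A (1-126)
Class A, default mask 255.0.0.0 (/8)


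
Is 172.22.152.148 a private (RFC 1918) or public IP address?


RFC 1918 private ranges:
  10.0.0.0/8 (10.0.0.0 - 10.255.255.255)
  172.16.0.0/12 (172.16.0.0 - 172.31.255.255)
  192.168.0.0/16 (192.168.0.0 - 192.168.255.255)
Private (in 172.16.0.0/12)


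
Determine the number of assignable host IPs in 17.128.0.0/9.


Host bits = 32 - 9 = 23
Total addresses = 2^23 = 8388608
Usable = total - 2 (network and broadcast)
Usable hosts: 8388606


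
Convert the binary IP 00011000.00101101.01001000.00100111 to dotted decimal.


00011000 = 24
00101101 = 45
01001000 = 72
00100111 = 39
IP: 24.45.72.39


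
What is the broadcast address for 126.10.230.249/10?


Network: 126.0.0.0/10
Host bits = 22
Set all host bits to 1:
Broadcast: 126.63.255.255


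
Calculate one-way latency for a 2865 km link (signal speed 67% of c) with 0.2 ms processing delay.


Speed = 0.67 * 3e5 km/s = 201000 km/s
Propagation delay = 2865 / 201000 = 0.0143 s = 14.2537 ms
Processing delay = 0.2 ms
Total one-way latency = 14.4537 ms


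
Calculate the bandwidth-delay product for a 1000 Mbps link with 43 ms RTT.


BDP = bandwidth * RTT
= 1000 Mbps * 43 ms
= 1000 * 1e6 * 43 / 1000 bits
= 43000000 bits
= 5375000 bytes
= 5249.0234 KB
BDP = 43000000 bits (5375000 bytes)


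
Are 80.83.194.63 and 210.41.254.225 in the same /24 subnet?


Mask: 255.255.255.0
80.83.194.63 AND mask = 80.83.194.0
210.41.254.225 AND mask = 210.41.254.0
No, different subnets (80.83.194.0 vs 210.41.254.0)


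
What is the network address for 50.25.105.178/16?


IP:   00110010.00011001.01101001.10110010
Mask: 11111111.11111111.00000000.00000000
AND operation:
Net:  00110010.00011001.00000000.00000000
Network: 50.25.0.0/16


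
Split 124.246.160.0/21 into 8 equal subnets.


New prefix = 21 + 3 = 24
Each subnet has 256 addresses
  124.246.160.0/24
  124.246.161.0/24
  124.246.162.0/24
  124.246.163.0/24
  124.246.164.0/24
  124.246.165.0/24
  124.246.166.0/24
  124.246.167.0/24
Subnets: 124.246.160.0/24, 124.246.161.0/24, 124.246.162.0/24, 124.246.163.0/24, 124.246.164.0/24, 124.246.165.0/24, 124.246.166.0/24, 124.246.167.0/24


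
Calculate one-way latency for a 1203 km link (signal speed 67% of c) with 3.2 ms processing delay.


Speed = 0.67 * 3e5 km/s = 201000 km/s
Propagation delay = 1203 / 201000 = 0.006 s = 5.9851 ms
Processing delay = 3.2 ms
Total one-way latency = 9.1851 ms


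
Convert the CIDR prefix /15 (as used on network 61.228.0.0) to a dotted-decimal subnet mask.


/15 means 15 network bits, 17 host bits
Binary: 11111111111111100000000000000000
Mask: 255.254.0.0


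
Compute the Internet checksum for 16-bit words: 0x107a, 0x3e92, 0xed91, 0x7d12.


Sum all words (with carry folding):
+ 0x107a = 0x107a
+ 0x3e92 = 0x4f0c
+ 0xed91 = 0x3c9e
+ 0x7d12 = 0xb9b0
One's complement: ~0xb9b0
Checksum = 0x464f


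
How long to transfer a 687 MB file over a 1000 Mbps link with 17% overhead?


Effective throughput = 1000 * (1 - 17/100) = 830 Mbps
File size in Mb = 687 * 8 = 5496 Mb
Time = 5496 / 830
Time = 6.6217 seconds


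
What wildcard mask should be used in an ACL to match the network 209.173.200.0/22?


Subnet mask: 255.255.252.0
Wildcard = 255.255.255.255 - subnet mask
255 - 255 = 0
255 - 255 = 0
255 - 252 = 3
255 - 0 = 255
Wildcard: 0.0.3.255


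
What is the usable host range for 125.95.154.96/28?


Network: 125.95.154.96
Broadcast: 125.95.154.111
First usable = network + 1
Last usable = broadcast - 1
Range: 125.95.154.97 to 125.95.154.110


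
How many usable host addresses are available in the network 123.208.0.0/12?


Host bits = 32 - 12 = 20
Total addresses = 2^20 = 1048576
Usable = total - 2 (network and broadcast)
Usable hosts: 1048574


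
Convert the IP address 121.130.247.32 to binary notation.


121 = 01111001
130 = 10000010
247 = 11110111
32 = 00100000
Binary: 01111001.10000010.11110111.00100000


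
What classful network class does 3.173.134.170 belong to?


First octet: 3
Binary: 00000011
0xxxxxxx -> Class A (1-126)
Class A, default mask 255.0.0.0 (/8)


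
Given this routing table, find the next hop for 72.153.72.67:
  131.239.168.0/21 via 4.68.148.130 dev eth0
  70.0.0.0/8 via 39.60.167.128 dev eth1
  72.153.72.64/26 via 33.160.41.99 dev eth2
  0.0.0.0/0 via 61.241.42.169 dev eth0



Longest prefix match for 72.153.72.67:
  /21 131.239.168.0: no
  /8 70.0.0.0: no
  /26 72.153.72.64: MATCH
  /0 0.0.0.0: MATCH
Selected: next-hop 33.160.41.99 via eth2 (matched /26)


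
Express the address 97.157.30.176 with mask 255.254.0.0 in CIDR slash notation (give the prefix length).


Binary: 11111111.11111110.00000000.00000000
Count leading 1s
Prefix: /15


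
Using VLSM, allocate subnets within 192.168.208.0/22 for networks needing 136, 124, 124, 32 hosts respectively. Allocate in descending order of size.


136 hosts -> /24 (254 usable): 192.168.208.0/24
124 hosts -> /25 (126 usable): 192.168.209.0/25
124 hosts -> /25 (126 usable): 192.168.209.128/25
32 hosts -> /26 (62 usable): 192.168.210.0/26
Allocation: 192.168.208.0/24 (136 hosts, 254 usable); 192.168.209.0/25 (124 hosts, 126 usable); 192.168.209.128/25 (124 hosts, 126 usable); 192.168.210.0/26 (32 hosts, 62 usable)


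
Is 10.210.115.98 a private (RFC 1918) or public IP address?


RFC 1918 private ranges:
  10.0.0.0/8 (10.0.0.0 - 10.255.255.255)
  172.16.0.0/12 (172.16.0.0 - 172.31.255.255)
  192.168.0.0/16 (192.168.0.0 - 192.168.255.255)
Private (in 10.0.0.0/8)


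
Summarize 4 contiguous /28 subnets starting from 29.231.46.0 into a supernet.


Original prefix: /28
Number of subnets: 4 = 2^2
New prefix = 28 - 2 = 26
Supernet: 29.231.46.0/26


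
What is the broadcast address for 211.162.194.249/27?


Network: 211.162.194.224/27
Host bits = 5
Set all host bits to 1:
Broadcast: 211.162.194.255


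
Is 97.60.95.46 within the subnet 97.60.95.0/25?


Subnet network: 97.60.95.0
Test IP AND mask: 97.60.95.0
Yes, 97.60.95.46 is in 97.60.95.0/25


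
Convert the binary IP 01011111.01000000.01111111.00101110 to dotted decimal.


01011111 = 95
01000000 = 64
01111111 = 127
00101110 = 46
IP: 95.64.127.46


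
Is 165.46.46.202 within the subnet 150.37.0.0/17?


Subnet network: 150.37.0.0
Test IP AND mask: 165.46.0.0
No, 165.46.46.202 is not in 150.37.0.0/17


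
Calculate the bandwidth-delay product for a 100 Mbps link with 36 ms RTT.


BDP = bandwidth * RTT
= 100 Mbps * 36 ms
= 100 * 1e6 * 36 / 1000 bits
= 3600000 bits
= 450000 bytes
= 439.4531 KB
BDP = 3600000 bits (450000 bytes)


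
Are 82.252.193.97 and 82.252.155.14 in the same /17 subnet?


Mask: 255.255.128.0
82.252.193.97 AND mask = 82.252.128.0
82.252.155.14 AND mask = 82.252.128.0
Yes, same subnet (82.252.128.0)


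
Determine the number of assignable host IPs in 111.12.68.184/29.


Host bits = 32 - 29 = 3
Total addresses = 2^3 = 8
Usable = total - 2 (network and broadcast)
Usable hosts: 6


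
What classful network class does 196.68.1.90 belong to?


First octet: 196
Binary: 11000100
110xxxxx -> Class C (192-223)
Class C, default mask 255.255.255.0 (/24)


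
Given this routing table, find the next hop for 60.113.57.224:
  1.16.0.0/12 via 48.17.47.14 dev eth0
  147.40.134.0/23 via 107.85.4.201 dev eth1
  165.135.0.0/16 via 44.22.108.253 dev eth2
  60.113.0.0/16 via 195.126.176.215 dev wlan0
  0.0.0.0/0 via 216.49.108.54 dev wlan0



Longest prefix match for 60.113.57.224:
  /12 1.16.0.0: no
  /23 147.40.134.0: no
  /16 165.135.0.0: no
  /16 60.113.0.0: MATCH
  /0 0.0.0.0: MATCH
Selected: next-hop 195.126.176.215 via wlan0 (matched /16)


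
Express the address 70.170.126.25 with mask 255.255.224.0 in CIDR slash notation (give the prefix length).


Binary: 11111111.11111111.11100000.00000000
Count leading 1s
Prefix: /19


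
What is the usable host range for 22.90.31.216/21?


Network: 22.90.24.0
Broadcast: 22.90.31.255
First usable = network + 1
Last usable = broadcast - 1
Range: 22.90.24.1 to 22.90.31.254


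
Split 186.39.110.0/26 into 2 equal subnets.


New prefix = 26 + 1 = 27
Each subnet has 32 addresses
  186.39.110.0/27
  186.39.110.32/27
Subnets: 186.39.110.0/27, 186.39.110.32/27


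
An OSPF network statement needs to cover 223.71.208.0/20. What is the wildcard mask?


Subnet mask: 255.255.240.0
Wildcard = 255.255.255.255 - subnet mask
255 - 255 = 0
255 - 255 = 0
255 - 240 = 15
255 - 0 = 255
Wildcard: 0.0.15.255


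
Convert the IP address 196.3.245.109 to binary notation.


196 = 11000100
3 = 00000011
245 = 11110101
109 = 01101101
Binary: 11000100.00000011.11110101.01101101


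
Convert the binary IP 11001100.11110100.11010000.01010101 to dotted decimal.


11001100 = 204
11110100 = 244
11010000 = 208
01010101 = 85
IP: 204.244.208.85


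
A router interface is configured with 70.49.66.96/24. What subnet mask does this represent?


/24 means 24 network bits, 8 host bits
Binary: 11111111111111111111111100000000
Mask: 255.255.255.0


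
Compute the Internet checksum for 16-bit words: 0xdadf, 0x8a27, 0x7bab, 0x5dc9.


Sum all words (with carry folding):
+ 0xdadf = 0xdadf
+ 0x8a27 = 0x6507
+ 0x7bab = 0xe0b2
+ 0x5dc9 = 0x3e7c
One's complement: ~0x3e7c
Checksum = 0xc183


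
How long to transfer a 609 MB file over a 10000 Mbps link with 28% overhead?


Effective throughput = 10000 * (1 - 28/100) = 7200 Mbps
File size in Mb = 609 * 8 = 4872 Mb
Time = 4872 / 7200
Time = 0.6767 seconds


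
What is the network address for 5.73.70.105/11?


IP:   00000101.01001001.01000110.01101001
Mask: 11111111.11100000.00000000.00000000
AND operation:
Net:  00000101.01000000.00000000.00000000
Network: 5.64.0.0/11


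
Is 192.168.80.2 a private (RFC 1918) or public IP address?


RFC 1918 private ranges:
  10.0.0.0/8 (10.0.0.0 - 10.255.255.255)
  172.16.0.0/12 (172.16.0.0 - 172.31.255.255)
  192.168.0.0/16 (192.168.0.0 - 192.168.255.255)
Private (in 192.168.0.0/16)


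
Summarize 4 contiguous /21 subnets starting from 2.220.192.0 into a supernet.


Original prefix: /21
Number of subnets: 4 = 2^2
New prefix = 21 - 2 = 19
Supernet: 2.220.192.0/19


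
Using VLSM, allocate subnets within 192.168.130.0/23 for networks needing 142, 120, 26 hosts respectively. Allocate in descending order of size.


142 hosts -> /24 (254 usable): 192.168.130.0/24
120 hosts -> /25 (126 usable): 192.168.131.0/25
26 hosts -> /27 (30 usable): 192.168.131.128/27
Allocation: 192.168.130.0/24 (142 hosts, 254 usable); 192.168.131.0/25 (120 hosts, 126 usable); 192.168.131.128/27 (26 hosts, 30 usable)


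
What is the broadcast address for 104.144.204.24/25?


Network: 104.144.204.0/25
Host bits = 7
Set all host bits to 1:
Broadcast: 104.144.204.127


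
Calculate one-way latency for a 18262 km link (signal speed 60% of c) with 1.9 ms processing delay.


Speed = 0.6 * 3e5 km/s = 180000 km/s
Propagation delay = 18262 / 180000 = 0.1015 s = 101.4556 ms
Processing delay = 1.9 ms
Total one-way latency = 103.3556 ms


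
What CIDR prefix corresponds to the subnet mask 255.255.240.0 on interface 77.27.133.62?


Binary: 11111111.11111111.11110000.00000000
Count leading 1s
Prefix: /20


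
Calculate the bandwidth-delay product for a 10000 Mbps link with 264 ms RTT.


BDP = bandwidth * RTT
= 10000 Mbps * 264 ms
= 10000 * 1e6 * 264 / 1000 bits
= 2640000000 bits
= 330000000 bytes
= 322265.625 KB
BDP = 2640000000 bits (330000000 bytes)


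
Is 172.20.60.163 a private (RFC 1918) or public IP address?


RFC 1918 private ranges:
  10.0.0.0/8 (10.0.0.0 - 10.255.255.255)
  172.16.0.0/12 (172.16.0.0 - 172.31.255.255)
  192.168.0.0/16 (192.168.0.0 - 192.168.255.255)
Private (in 172.16.0.0/12)


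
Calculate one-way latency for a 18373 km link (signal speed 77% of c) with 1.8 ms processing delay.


Speed = 0.77 * 3e5 km/s = 231000 km/s
Propagation delay = 18373 / 231000 = 0.0795 s = 79.5368 ms
Processing delay = 1.8 ms
Total one-way latency = 81.3368 ms


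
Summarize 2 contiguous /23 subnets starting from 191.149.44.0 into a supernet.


Original prefix: /23
Number of subnets: 2 = 2^1
New prefix = 23 - 1 = 22
Supernet: 191.149.44.0/22


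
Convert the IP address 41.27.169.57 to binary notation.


41 = 00101001
27 = 00011011
169 = 10101001
57 = 00111001
Binary: 00101001.00011011.10101001.00111001


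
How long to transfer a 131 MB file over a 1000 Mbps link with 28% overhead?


Effective throughput = 1000 * (1 - 28/100) = 720 Mbps
File size in Mb = 131 * 8 = 1048 Mb
Time = 1048 / 720
Time = 1.4556 seconds


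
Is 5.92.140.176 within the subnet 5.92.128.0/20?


Subnet network: 5.92.128.0
Test IP AND mask: 5.92.128.0
Yes, 5.92.140.176 is in 5.92.128.0/20


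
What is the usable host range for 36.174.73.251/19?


Network: 36.174.64.0
Broadcast: 36.174.95.255
First usable = network + 1
Last usable = broadcast - 1
Range: 36.174.64.1 to 36.174.95.254


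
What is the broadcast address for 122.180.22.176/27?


Network: 122.180.22.160/27
Host bits = 5
Set all host bits to 1:
Broadcast: 122.180.22.191


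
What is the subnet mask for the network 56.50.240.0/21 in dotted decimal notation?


/21 means 21 network bits, 11 host bits
Binary: 11111111111111111111100000000000
Mask: 255.255.248.0


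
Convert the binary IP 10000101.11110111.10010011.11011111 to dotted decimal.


10000101 = 133
11110111 = 247
10010011 = 147
11011111 = 223
IP: 133.247.147.223


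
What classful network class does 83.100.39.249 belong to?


First octet: 83
Binary: 01010011
0xxxxxxx -> Class A (1-126)
Class A, default mask 255.0.0.0 (/8)


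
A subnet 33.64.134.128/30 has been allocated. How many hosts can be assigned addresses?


Host bits = 32 - 30 = 2
Total addresses = 2^2 = 4
Usable = total - 2 (network and broadcast)
Usable hosts: 2


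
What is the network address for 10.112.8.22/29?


IP:   00001010.01110000.00001000.00010110
Mask: 11111111.11111111.11111111.11111000
AND operation:
Net:  00001010.01110000.00001000.00010000
Network: 10.112.8.16/29


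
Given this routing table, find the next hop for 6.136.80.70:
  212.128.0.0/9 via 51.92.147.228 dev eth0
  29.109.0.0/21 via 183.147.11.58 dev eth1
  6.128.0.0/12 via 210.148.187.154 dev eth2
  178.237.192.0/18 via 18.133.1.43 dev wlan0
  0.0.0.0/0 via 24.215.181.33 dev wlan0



Longest prefix match for 6.136.80.70:
  /9 212.128.0.0: no
  /21 29.109.0.0: no
  /12 6.128.0.0: MATCH
  /18 178.237.192.0: no
  /0 0.0.0.0: MATCH
Selected: next-hop 210.148.187.154 via eth2 (matched /12)


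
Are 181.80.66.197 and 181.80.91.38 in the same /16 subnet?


Mask: 255.255.0.0
181.80.66.197 AND mask = 181.80.0.0
181.80.91.38 AND mask = 181.80.0.0
Yes, same subnet (181.80.0.0)


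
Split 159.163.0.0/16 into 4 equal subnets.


New prefix = 16 + 2 = 18
Each subnet has 16384 addresses
  159.163.0.0/18
  159.163.64.0/18
  159.163.128.0/18
  159.163.192.0/18
Subnets: 159.163.0.0/18, 159.163.64.0/18, 159.163.128.0/18, 159.163.192.0/18


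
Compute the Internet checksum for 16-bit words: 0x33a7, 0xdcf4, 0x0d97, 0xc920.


Sum all words (with carry folding):
+ 0x33a7 = 0x33a7
+ 0xdcf4 = 0x109c
+ 0x0d97 = 0x1e33
+ 0xc920 = 0xe753
One's complement: ~0xe753
Checksum = 0x18ac


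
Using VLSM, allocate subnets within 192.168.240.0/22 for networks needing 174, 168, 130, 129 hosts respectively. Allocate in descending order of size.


174 hosts -> /24 (254 usable): 192.168.240.0/24
168 hosts -> /24 (254 usable): 192.168.241.0/24
130 hosts -> /24 (254 usable): 192.168.242.0/24
129 hosts -> /24 (254 usable): 192.168.243.0/24
Allocation: 192.168.240.0/24 (174 hosts, 254 usable); 192.168.241.0/24 (168 hosts, 254 usable); 192.168.242.0/24 (130 hosts, 254 usable); 192.168.243.0/24 (129 hosts, 254 usable)


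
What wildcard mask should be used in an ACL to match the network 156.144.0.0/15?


Subnet mask: 255.254.0.0
Wildcard = 255.255.255.255 - subnet mask
255 - 255 = 0
255 - 254 = 1
255 - 0 = 255
255 - 0 = 255
Wildcard: 0.1.255.255


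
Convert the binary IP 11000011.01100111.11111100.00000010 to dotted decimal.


11000011 = 195
01100111 = 103
11111100 = 252
00000010 = 2
IP: 195.103.252.2


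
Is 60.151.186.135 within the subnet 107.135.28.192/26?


Subnet network: 107.135.28.192
Test IP AND mask: 60.151.186.128
No, 60.151.186.135 is not in 107.135.28.192/26


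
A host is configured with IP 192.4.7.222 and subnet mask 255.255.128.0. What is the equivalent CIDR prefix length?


Binary: 11111111.11111111.10000000.00000000
Count leading 1s
Prefix: /17


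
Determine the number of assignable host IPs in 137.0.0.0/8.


Host bits = 32 - 8 = 24
Total addresses = 2^24 = 16777216
Usable = total - 2 (network and broadcast)
Usable hosts: 16777214


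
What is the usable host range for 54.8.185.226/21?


Network: 54.8.184.0
Broadcast: 54.8.191.255
First usable = network + 1
Last usable = broadcast - 1
Range: 54.8.184.1 to 54.8.191.254


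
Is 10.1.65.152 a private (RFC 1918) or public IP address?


RFC 1918 private ranges:
  10.0.0.0/8 (10.0.0.0 - 10.255.255.255)
  172.16.0.0/12 (172.16.0.0 - 172.31.255.255)
  192.168.0.0/16 (192.168.0.0 - 192.168.255.255)
Private (in 10.0.0.0/8)


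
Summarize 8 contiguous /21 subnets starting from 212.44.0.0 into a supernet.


Original prefix: /21
Number of subnets: 8 = 2^3
New prefix = 21 - 3 = 18
Supernet: 212.44.0.0/18


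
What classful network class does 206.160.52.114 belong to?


First octet: 206
Binary: 11001110
110xxxxx -> Class C (192-223)
Class C, default mask 255.255.255.0 (/24)


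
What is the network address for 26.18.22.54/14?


IP:   00011010.00010010.00010110.00110110
Mask: 11111111.11111100.00000000.00000000
AND operation:
Net:  00011010.00010000.00000000.00000000
Network: 26.16.0.0/14


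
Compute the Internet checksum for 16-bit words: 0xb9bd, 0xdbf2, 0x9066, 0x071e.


Sum all words (with carry folding):
+ 0xb9bd = 0xb9bd
+ 0xdbf2 = 0x95b0
+ 0x9066 = 0x2617
+ 0x071e = 0x2d35
One's complement: ~0x2d35
Checksum = 0xd2ca


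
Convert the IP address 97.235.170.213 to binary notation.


97 = 01100001
235 = 11101011
170 = 10101010
213 = 11010101
Binary: 01100001.11101011.10101010.11010101


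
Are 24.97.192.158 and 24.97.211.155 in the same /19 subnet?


Mask: 255.255.224.0
24.97.192.158 AND mask = 24.97.192.0
24.97.211.155 AND mask = 24.97.192.0
Yes, same subnet (24.97.192.0)


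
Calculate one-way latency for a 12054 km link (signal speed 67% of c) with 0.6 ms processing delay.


Speed = 0.67 * 3e5 km/s = 201000 km/s
Propagation delay = 12054 / 201000 = 0.06 s = 59.9701 ms
Processing delay = 0.6 ms
Total one-way latency = 60.5701 ms


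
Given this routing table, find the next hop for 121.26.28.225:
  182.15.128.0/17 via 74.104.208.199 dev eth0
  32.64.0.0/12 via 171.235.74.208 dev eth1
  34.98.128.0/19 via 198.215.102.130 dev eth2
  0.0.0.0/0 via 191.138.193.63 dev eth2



Longest prefix match for 121.26.28.225:
  /17 182.15.128.0: no
  /12 32.64.0.0: no
  /19 34.98.128.0: no
  /0 0.0.0.0: MATCH
Selected: next-hop 191.138.193.63 via eth2 (matched /0)


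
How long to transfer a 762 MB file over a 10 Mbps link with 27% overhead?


Effective throughput = 10 * (1 - 27/100) = 7.3 Mbps
File size in Mb = 762 * 8 = 6096 Mb
Time = 6096 / 7.3
Time = 835.0685 seconds


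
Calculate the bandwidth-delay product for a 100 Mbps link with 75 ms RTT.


BDP = bandwidth * RTT
= 100 Mbps * 75 ms
= 100 * 1e6 * 75 / 1000 bits
= 7500000 bits
= 937500 bytes
= 915.5273 KB
BDP = 7500000 bits (937500 bytes)


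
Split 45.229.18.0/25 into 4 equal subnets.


New prefix = 25 + 2 = 27
Each subnet has 32 addresses
  45.229.18.0/27
  45.229.18.32/27
  45.229.18.64/27
  45.229.18.96/27
Subnets: 45.229.18.0/27, 45.229.18.32/27, 45.229.18.64/27, 45.229.18.96/27


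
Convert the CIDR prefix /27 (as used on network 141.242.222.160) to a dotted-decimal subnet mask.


/27 means 27 network bits, 5 host bits
Binary: 11111111111111111111111111100000
Mask: 255.255.255.224


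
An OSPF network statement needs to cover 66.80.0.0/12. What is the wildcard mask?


Subnet mask: 255.240.0.0
Wildcard = 255.255.255.255 - subnet mask
255 - 255 = 0
255 - 240 = 15
255 - 0 = 255
255 - 0 = 255
Wildcard: 0.15.255.255


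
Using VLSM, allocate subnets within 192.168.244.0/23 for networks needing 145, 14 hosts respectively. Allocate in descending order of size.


145 hosts -> /24 (254 usable): 192.168.244.0/24
14 hosts -> /28 (14 usable): 192.168.245.0/28
Allocation: 192.168.244.0/24 (145 hosts, 254 usable); 192.168.245.0/28 (14 hosts, 14 usable)


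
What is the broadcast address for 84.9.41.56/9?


Network: 84.0.0.0/9
Host bits = 23
Set all host bits to 1:
Broadcast: 84.127.255.255


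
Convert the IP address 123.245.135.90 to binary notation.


123 = 01111011
245 = 11110101
135 = 10000111
90 = 01011010
Binary: 01111011.11110101.10000111.01011010


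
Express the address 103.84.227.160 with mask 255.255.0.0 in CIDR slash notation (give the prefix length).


Binary: 11111111.11111111.00000000.00000000
Count leading 1s
Prefix: /16


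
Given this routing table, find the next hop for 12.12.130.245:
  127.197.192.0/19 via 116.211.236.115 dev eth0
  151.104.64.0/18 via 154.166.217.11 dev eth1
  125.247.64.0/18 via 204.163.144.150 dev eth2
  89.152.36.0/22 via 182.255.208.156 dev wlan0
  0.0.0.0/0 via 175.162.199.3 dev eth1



Longest prefix match for 12.12.130.245:
  /19 127.197.192.0: no
  /18 151.104.64.0: no
  /18 125.247.64.0: no
  /22 89.152.36.0: no
  /0 0.0.0.0: MATCH
Selected: next-hop 175.162.199.3 via eth1 (matched /0)


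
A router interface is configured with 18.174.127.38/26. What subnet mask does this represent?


/26 means 26 network bits, 6 host bits
Binary: 11111111111111111111111111000000
Mask: 255.255.255.192


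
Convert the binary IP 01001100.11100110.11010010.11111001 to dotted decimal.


01001100 = 76
11100110 = 230
11010010 = 210
11111001 = 249
IP: 76.230.210.249


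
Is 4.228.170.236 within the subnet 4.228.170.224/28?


Subnet network: 4.228.170.224
Test IP AND mask: 4.228.170.224
Yes, 4.228.170.236 is in 4.228.170.224/28


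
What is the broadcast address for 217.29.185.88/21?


Network: 217.29.184.0/21
Host bits = 11
Set all host bits to 1:
Broadcast: 217.29.191.255


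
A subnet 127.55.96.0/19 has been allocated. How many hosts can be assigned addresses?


Host bits = 32 - 19 = 13
Total addresses = 2^13 = 8192
Usable = total - 2 (network and broadcast)
Usable hosts: 8190


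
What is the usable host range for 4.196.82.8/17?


Network: 4.196.0.0
Broadcast: 4.196.127.255
First usable = network + 1
Last usable = broadcast - 1
Range: 4.196.0.1 to 4.196.127.254


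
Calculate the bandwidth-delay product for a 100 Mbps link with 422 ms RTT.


BDP = bandwidth * RTT
= 100 Mbps * 422 ms
= 100 * 1e6 * 422 / 1000 bits
= 42200000 bits
= 5275000 bytes
= 5151.3672 KB
BDP = 42200000 bits (5275000 bytes)


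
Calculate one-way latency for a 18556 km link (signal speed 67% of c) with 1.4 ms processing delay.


Speed = 0.67 * 3e5 km/s = 201000 km/s
Propagation delay = 18556 / 201000 = 0.0923 s = 92.3184 ms
Processing delay = 1.4 ms
Total one-way latency = 93.7184 ms


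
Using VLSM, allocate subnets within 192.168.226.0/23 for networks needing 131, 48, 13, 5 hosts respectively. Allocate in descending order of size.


131 hosts -> /24 (254 usable): 192.168.226.0/24
48 hosts -> /26 (62 usable): 192.168.227.0/26
13 hosts -> /28 (14 usable): 192.168.227.64/28
5 hosts -> /29 (6 usable): 192.168.227.80/29
Allocation: 192.168.226.0/24 (131 hosts, 254 usable); 192.168.227.0/26 (48 hosts, 62 usable); 192.168.227.64/28 (13 hosts, 14 usable); 192.168.227.80/29 (5 hosts, 6 usable)


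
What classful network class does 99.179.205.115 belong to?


First octet: 99
Binary: 01100011
0xxxxxxx -> Class A (1-126)
Class A, default mask 255.0.0.0 (/8)


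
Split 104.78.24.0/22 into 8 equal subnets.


New prefix = 22 + 3 = 25
Each subnet has 128 addresses
  104.78.24.0/25
  104.78.24.128/25
  104.78.25.0/25
  104.78.25.128/25
  104.78.26.0/25
  104.78.26.128/25
  104.78.27.0/25
  104.78.27.128/25
Subnets: 104.78.24.0/25, 104.78.24.128/25, 104.78.25.0/25, 104.78.25.128/25, 104.78.26.0/25, 104.78.26.128/25, 104.78.27.0/25, 104.78.27.128/25


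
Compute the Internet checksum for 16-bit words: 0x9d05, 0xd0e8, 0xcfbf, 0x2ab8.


Sum all words (with carry folding):
+ 0x9d05 = 0x9d05
+ 0xd0e8 = 0x6dee
+ 0xcfbf = 0x3dae
+ 0x2ab8 = 0x6866
One's complement: ~0x6866
Checksum = 0x9799


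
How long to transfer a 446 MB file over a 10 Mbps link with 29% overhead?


Effective throughput = 10 * (1 - 29/100) = 7.1 Mbps
File size in Mb = 446 * 8 = 3568 Mb
Time = 3568 / 7.1
Time = 502.5352 seconds


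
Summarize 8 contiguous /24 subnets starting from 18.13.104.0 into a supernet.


Original prefix: /24
Number of subnets: 8 = 2^3
New prefix = 24 - 3 = 21
Supernet: 18.13.104.0/21


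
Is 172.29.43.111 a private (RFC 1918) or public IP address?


RFC 1918 private ranges:
  10.0.0.0/8 (10.0.0.0 - 10.255.255.255)
  172.16.0.0/12 (172.16.0.0 - 172.31.255.255)
  192.168.0.0/16 (192.168.0.0 - 192.168.255.255)
Private (in 172.16.0.0/12)


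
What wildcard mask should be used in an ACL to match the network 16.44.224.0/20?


Subnet mask: 255.255.240.0
Wildcard = 255.255.255.255 - subnet mask
255 - 255 = 0
255 - 255 = 0
255 - 240 = 15
255 - 0 = 255
Wildcard: 0.0.15.255


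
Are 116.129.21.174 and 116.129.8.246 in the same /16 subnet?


Mask: 255.255.0.0
116.129.21.174 AND mask = 116.129.0.0
116.129.8.246 AND mask = 116.129.0.0
Yes, same subnet (116.129.0.0)


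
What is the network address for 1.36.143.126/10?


IP:   00000001.00100100.10001111.01111110
Mask: 11111111.11000000.00000000.00000000
AND operation:
Net:  00000001.00000000.00000000.00000000
Network: 1.0.0.0/10


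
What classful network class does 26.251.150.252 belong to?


First octet: 26
Binary: 00011010
0xxxxxxx -> Class A (1-126)
Class A, default mask 255.0.0.0 (/8)


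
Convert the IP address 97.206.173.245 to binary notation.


97 = 01100001
206 = 11001110
173 = 10101101
245 = 11110101
Binary: 01100001.11001110.10101101.11110101


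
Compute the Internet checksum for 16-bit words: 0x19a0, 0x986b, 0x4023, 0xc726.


Sum all words (with carry folding):
+ 0x19a0 = 0x19a0
+ 0x986b = 0xb20b
+ 0x4023 = 0xf22e
+ 0xc726 = 0xb955
One's complement: ~0xb955
Checksum = 0x46aa


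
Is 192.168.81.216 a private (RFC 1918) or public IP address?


RFC 1918 private ranges:
  10.0.0.0/8 (10.0.0.0 - 10.255.255.255)
  172.16.0.0/12 (172.16.0.0 - 172.31.255.255)
  192.168.0.0/16 (192.168.0.0 - 192.168.255.255)
Private (in 192.168.0.0/16)


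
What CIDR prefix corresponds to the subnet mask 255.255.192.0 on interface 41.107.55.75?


Binary: 11111111.11111111.11000000.00000000
Count leading 1s
Prefix: /18


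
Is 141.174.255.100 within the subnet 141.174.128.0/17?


Subnet network: 141.174.128.0
Test IP AND mask: 141.174.128.0
Yes, 141.174.255.100 is in 141.174.128.0/17


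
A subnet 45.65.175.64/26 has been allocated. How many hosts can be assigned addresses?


Host bits = 32 - 26 = 6
Total addresses = 2^6 = 64
Usable = total - 2 (network and broadcast)
Usable hosts: 62


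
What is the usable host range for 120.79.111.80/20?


Network: 120.79.96.0
Broadcast: 120.79.111.255
First usable = network + 1
Last usable = broadcast - 1
Range: 120.79.96.1 to 120.79.111.254


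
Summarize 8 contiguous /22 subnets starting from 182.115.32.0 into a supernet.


Original prefix: /22
Number of subnets: 8 = 2^3
New prefix = 22 - 3 = 19
Supernet: 182.115.32.0/19


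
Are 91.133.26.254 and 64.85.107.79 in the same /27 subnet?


Mask: 255.255.255.224
91.133.26.254 AND mask = 91.133.26.224
64.85.107.79 AND mask = 64.85.107.64
No, different subnets (91.133.26.224 vs 64.85.107.64)


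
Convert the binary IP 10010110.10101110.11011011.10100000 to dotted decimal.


10010110 = 150
10101110 = 174
11011011 = 219
10100000 = 160
IP: 150.174.219.160


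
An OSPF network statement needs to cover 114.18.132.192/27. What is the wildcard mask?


Subnet mask: 255.255.255.224
Wildcard = 255.255.255.255 - subnet mask
255 - 255 = 0
255 - 255 = 0
255 - 255 = 0
255 - 224 = 31
Wildcard: 0.0.0.31


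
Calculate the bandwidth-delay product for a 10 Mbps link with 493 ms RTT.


BDP = bandwidth * RTT
= 10 Mbps * 493 ms
= 10 * 1e6 * 493 / 1000 bits
= 4930000 bits
= 616250 bytes
= 601.8066 KB
BDP = 4930000 bits (616250 bytes)


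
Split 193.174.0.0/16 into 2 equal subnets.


New prefix = 16 + 1 = 17
Each subnet has 32768 addresses
  193.174.0.0/17
  193.174.128.0/17
Subnets: 193.174.0.0/17, 193.174.128.0/17


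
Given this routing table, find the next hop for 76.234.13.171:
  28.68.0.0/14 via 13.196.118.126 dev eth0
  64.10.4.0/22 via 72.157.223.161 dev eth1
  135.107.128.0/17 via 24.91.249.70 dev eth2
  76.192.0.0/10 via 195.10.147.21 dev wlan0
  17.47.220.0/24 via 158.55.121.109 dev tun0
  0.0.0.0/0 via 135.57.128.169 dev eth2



Longest prefix match for 76.234.13.171:
  /14 28.68.0.0: no
  /22 64.10.4.0: no
  /17 135.107.128.0: no
  /10 76.192.0.0: MATCH
  /24 17.47.220.0: no
  /0 0.0.0.0: MATCH
Selected: next-hop 195.10.147.21 via wlan0 (matched /10)


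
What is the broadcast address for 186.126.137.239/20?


Network: 186.126.128.0/20
Host bits = 12
Set all host bits to 1:
Broadcast: 186.126.143.255


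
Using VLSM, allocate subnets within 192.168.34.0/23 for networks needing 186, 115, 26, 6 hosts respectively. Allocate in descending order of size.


186 hosts -> /24 (254 usable): 192.168.34.0/24
115 hosts -> /25 (126 usable): 192.168.35.0/25
26 hosts -> /27 (30 usable): 192.168.35.128/27
6 hosts -> /29 (6 usable): 192.168.35.160/29
Allocation: 192.168.34.0/24 (186 hosts, 254 usable); 192.168.35.0/25 (115 hosts, 126 usable); 192.168.35.128/27 (26 hosts, 30 usable); 192.168.35.160/29 (6 hosts, 6 usable)


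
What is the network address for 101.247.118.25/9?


IP:   01100101.11110111.01110110.00011001
Mask: 11111111.10000000.00000000.00000000
AND operation:
Net:  01100101.10000000.00000000.00000000
Network: 101.128.0.0/9


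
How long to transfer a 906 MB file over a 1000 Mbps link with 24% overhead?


Effective throughput = 1000 * (1 - 24/100) = 760 Mbps
File size in Mb = 906 * 8 = 7248 Mb
Time = 7248 / 760
Time = 9.5368 seconds


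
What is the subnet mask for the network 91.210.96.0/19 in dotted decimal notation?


/19 means 19 network bits, 13 host bits
Binary: 11111111111111111110000000000000
Mask: 255.255.224.0


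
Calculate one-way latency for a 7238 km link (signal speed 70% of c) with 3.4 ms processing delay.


Speed = 0.7 * 3e5 km/s = 210000 km/s
Propagation delay = 7238 / 210000 = 0.0345 s = 34.4667 ms
Processing delay = 3.4 ms
Total one-way latency = 37.8667 ms
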